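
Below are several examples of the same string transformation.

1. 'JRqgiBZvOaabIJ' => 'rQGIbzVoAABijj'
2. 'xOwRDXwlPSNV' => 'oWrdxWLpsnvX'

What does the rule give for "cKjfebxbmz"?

Rule — move the first character to the end, then flip the case of every letter.
"cKjfebxbmz" → "Kjfebxbmzc" → "kJFEBXBMZC".

kJFEBXBMZC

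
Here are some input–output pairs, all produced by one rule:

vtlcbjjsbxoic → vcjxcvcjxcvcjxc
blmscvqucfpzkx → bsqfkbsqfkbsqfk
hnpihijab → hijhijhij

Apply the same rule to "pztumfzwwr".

In each case the input is transformed by: keep one character in every 3, starting at position 1 (positions 1st, 4th, 7th, ...), then write the whole string 3 times in a row.
So "pztumfzwwr" becomes "puzrpuzrpuzr".

puzrpuzrpuzr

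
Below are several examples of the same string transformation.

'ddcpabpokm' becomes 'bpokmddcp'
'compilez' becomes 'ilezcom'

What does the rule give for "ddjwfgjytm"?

gjytmddjw

Rule — swap the front and back halves of the string, then delete the last character.
On "ddjwfgjytm": the first step gives "gjytmddjwf", and the second then gives "gjytmddjw".
(Check on "compilez": → "ilezcomp" → "ilezcom" ✓)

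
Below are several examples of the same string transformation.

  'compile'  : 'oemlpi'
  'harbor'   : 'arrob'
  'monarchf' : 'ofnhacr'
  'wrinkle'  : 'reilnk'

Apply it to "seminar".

Each output is the input with this applied: delete the first character, then take characters alternately from the front and the back (1st, last, 2nd, 2nd-last, ...).
On "seminar": the first step gives "eminar", and the second then gives "ermain".

ermain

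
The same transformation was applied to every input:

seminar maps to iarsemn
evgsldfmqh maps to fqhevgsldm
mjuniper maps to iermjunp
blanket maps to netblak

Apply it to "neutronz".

What's happening: move the last 3 characters to the front (rotate right by 3), then swap the first and last characters.
Applying both steps to "neutronz": "onzneutr", then "rnzneuto".
(Check on "seminar": → "narsemi" → "iarsemn" ✓)

rnzneuto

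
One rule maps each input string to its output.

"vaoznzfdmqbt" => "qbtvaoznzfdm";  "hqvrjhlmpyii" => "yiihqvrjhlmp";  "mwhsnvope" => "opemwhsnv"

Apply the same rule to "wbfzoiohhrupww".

In each case the input is transformed by: move the last 3 characters to the front (rotate right by 3).
For "wbfzoiohhrupww" the result is "pwwwbfzoiohhru".

pwwwbfzoiohhru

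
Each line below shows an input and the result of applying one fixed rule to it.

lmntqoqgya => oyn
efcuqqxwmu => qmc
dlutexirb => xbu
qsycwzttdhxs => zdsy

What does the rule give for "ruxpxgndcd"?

Looking at the pairs, the operation is to keep one character in every 3, starting at position 3 (positions 3rd, 6th, 9th, ...), then move the first character to the end.
Starting from "ruxpxgndcd": after the first operation, "xgc"; after the second, "gcx".

gcx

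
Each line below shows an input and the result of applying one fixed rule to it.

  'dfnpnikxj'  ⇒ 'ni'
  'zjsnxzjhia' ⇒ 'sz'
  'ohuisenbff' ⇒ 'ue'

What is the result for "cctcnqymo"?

tq

The pattern: keep one character in every 3, starting at position 3 (positions 3rd, 6th, 9th, ...), then delete the last character.
"cctcnqymo" → "tqo" → "tq".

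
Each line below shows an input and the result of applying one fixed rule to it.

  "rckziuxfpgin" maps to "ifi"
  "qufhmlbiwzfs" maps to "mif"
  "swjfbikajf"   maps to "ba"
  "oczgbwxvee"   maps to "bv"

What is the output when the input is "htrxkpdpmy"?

Looking at the pairs, the operation is to delete the first 3 characters, then keep one character in every 3, starting at position 2 (positions 2nd, 5th, 8th, ...).
Applying both steps to "htrxkpdpmy": "xkpdpmy", then "kp".

kp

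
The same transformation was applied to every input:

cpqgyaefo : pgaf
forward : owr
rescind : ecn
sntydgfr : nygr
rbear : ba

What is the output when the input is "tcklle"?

The rule is to keep every other character starting from the second (positions 2nd, 4th, 6th, ...).
Applying that to "tcklle" gives "cle".

cle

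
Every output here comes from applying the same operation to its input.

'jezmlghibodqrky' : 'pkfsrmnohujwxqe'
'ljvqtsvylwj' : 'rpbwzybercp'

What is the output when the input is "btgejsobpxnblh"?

In each case the input is transformed by: shift every letter 6 places forward in the alphabet (wrapping around).
On "btgejsobpxnblh" that produces "hzmkpyuhvdthrn".

hzmkpyuhvdthrn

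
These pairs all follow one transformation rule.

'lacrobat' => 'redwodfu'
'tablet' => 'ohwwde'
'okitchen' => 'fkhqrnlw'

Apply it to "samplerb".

ohuevdps

In each case the input is transformed by: shift every letter 3 places forward in the alphabet (wrapping around), then swap the front and back halves of the string.
Applying that to "samplerb" gives "ohuevdps".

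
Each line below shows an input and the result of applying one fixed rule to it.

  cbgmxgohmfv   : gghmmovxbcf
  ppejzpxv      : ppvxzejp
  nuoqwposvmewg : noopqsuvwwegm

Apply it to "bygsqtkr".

qrstybgk

The transformation: sort the characters into alphabetical order, then move the first 3 characters to the end (rotate left by 3).
Applying both steps to "bygsqtkr": "bgkqrsty", then "qrstybgk".
(Check on "ppejzpxv": → "ejpppvxz" → "ppvxzejp" ✓)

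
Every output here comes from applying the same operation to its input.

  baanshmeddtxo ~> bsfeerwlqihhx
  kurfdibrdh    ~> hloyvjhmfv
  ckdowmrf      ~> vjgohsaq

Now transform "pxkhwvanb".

rftbolaze

Rule — shift every letter 4 places forward in the alphabet (wrapping around), then move the last 2 characters to the front (rotate right by 2).
"pxkhwvanb" → "tbolazerf" → "rftbolaze".
(Check on "kurfdibrdh": → "oyvjhmfvhl" → "hloyvjhmfv" ✓)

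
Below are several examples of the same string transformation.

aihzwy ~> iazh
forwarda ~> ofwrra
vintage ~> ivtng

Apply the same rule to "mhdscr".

hmsd

The pattern: swap each adjacent pair of characters (1↔2, 3↔4, ...), then delete the last 2 characters.
"mhdscr" → "hmsdrc" → "hmsd".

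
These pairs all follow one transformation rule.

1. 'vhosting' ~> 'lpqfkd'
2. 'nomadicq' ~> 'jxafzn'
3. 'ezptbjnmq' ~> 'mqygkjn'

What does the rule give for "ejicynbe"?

fzvkyb

Looking at the pairs, the operation is to delete the first 2 characters, then shift every letter 3 places backward in the alphabet (wrapping around).
For "ejicynbe", step one produces "icynbe"; step two turns that into "fzvkyb".
(Check on "nomadicq": → "madicq" → "jxafzn" ✓)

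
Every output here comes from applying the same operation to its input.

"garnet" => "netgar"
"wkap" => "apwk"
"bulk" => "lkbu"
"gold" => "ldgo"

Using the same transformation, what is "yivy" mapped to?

In each case the input is transformed by: swap the front and back halves of the string.
For "yivy" the result is "vyyi".

vyyi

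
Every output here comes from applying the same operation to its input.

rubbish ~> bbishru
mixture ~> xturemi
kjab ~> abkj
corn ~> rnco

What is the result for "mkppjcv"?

The pattern: move the first 2 characters to the end (rotate left by 2).
Applying that to "mkppjcv" gives "ppjcvmk".

ppjcvmk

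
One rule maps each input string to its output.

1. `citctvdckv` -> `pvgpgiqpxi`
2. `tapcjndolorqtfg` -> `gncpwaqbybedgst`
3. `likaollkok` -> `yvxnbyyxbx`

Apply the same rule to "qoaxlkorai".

dbnkyxbenv

The transformation: shift every letter 13 places forward in the alphabet (wrapping around) — i.e. ROT13.
Doing the same to "qoaxlkorai": "dbnkyxbenv".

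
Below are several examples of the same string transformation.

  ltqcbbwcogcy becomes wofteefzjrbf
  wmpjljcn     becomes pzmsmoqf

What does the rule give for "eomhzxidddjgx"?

The rule is to swap each adjacent pair of characters (1↔2, 3↔4, ...), then shift every letter 3 places forward in the alphabet (wrapping around).
Working it through for "eomhzxidddjgx": intermediate "oehmxzdiddgjx", final "rhkpacglggjma".
(Check on "ltqcbbwcogcy": → "tlcqbbcwgoyc" → "wofteefzjrbf" ✓)

rhkpacglggjma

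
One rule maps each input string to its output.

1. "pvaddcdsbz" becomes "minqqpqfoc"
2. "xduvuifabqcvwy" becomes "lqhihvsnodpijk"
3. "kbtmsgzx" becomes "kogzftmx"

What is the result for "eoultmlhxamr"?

ebhygzyuknzr

In each case the input is transformed by: swap the first and last characters, then shift every letter 13 places forward in the alphabet (wrapping around) — i.e. ROT13.
"eoultmlhxamr" → "roultmlhxame" → "ebhygzyuknzr".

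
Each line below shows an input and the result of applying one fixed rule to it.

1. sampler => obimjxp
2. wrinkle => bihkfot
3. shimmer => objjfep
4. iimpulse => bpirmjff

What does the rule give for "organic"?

The transformation: reverse the string, then shift every letter 3 places backward in the alphabet (wrapping around).
So "organic" becomes "zfkxdol".

zfkxdol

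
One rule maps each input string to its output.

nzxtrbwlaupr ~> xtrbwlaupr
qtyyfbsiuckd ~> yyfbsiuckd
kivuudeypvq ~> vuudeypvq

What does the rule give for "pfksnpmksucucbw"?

ksnpmksucucbw

Each output is the input with this applied: delete the first 2 characters.
Applying that to "pfksnpmksucucbw" gives "ksnpmksucucbw".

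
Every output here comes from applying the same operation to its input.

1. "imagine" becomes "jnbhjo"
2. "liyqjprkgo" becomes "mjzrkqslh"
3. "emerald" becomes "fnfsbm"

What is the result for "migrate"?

njhsbu

Looking at the pairs, the operation is to shift every letter 1 place forward in the alphabet (wrapping around), then delete the last character.
Applying both steps to "migrate": "njhsbuf", then "njhsbu".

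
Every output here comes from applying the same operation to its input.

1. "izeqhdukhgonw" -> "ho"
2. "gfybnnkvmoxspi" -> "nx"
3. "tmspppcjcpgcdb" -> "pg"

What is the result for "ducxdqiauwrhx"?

The pattern: keep every other character starting from the first (positions 1st, 3rd, 5th, ...), then keep one character in every 3, starting at position 3 (positions 3rd, 6th, 9th, ...).
For "ducxdqiauwrhx", step one produces "dcdiurx"; step two turns that into "dr".

dr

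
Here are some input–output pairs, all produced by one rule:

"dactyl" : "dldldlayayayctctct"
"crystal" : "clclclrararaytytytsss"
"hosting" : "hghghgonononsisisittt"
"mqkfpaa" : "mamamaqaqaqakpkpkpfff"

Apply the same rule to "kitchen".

knknknieieiethththccc

The pattern: repeat every character 3 times, then take characters alternately from the front and the back (1st, last, 2nd, 2nd-last, ...).
Applying both steps to "kitchen": "kkkiiitttccchhheeennn", then "knknknieieiethththccc".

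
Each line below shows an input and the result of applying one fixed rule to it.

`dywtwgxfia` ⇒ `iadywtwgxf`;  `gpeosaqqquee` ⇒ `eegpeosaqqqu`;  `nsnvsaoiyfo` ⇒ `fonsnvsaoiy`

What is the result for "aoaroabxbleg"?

egaoaroabxbl

Rule — move the last 2 characters to the front (rotate right by 2).
So "aoaroabxbleg" becomes "egaoaroabxbl".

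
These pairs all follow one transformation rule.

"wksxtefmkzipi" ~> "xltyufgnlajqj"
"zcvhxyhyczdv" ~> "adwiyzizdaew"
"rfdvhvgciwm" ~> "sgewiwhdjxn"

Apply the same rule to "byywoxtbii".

The transformation: shift every letter 1 place forward in the alphabet (wrapping around).
On "byywoxtbii" that produces "czzxpyucjj".

czzxpyucjj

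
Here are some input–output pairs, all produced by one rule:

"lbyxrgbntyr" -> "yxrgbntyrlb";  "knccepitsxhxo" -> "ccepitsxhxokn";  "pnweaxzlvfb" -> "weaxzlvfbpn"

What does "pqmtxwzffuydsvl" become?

mtxwzffuydsvlpq

Looking at the pairs, the operation is to move the first 2 characters to the end (rotate left by 2).
"pqmtxwzffuydsvl" → "mtxwzffuydsvlpq".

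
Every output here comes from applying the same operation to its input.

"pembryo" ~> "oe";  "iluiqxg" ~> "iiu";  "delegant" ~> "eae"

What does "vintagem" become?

In each case the input is transformed by: move the first 3 characters to the end (rotate left by 3), then keep only the vowels.
Working it through for "vintagem": intermediate "tagemvin", final "aei".
(Check on "delegant": → "egantdel" → "eae" ✓)

aei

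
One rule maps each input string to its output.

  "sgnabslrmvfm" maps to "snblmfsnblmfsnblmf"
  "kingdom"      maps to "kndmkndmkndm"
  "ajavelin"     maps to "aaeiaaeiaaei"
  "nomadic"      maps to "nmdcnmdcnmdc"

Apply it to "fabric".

fbifbifbi

Each output is the input with this applied: keep every other character starting from the first (positions 1st, 3rd, 5th, ...), then write the whole string 3 times in a row.
"fabric" → "fbi" → "fbifbifbi".
(Check on "kingdom": → "kndm" → "kndmkndmkndm" ✓)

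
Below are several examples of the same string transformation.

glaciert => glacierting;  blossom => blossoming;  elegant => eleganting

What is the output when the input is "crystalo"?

crystaloing

The pattern: append "ing".
So "crystalo" becomes "crystaloing".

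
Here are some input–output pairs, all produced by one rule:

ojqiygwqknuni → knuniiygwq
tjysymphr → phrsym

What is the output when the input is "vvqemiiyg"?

iygemi

The rule is to delete the first 3 characters, then swap the front and back halves of the string.
Starting from "vvqemiiyg": after the first operation, "emiiyg"; after the second, "iygemi".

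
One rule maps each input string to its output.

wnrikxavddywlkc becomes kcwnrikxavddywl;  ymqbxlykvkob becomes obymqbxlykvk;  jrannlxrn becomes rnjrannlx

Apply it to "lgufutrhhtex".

exlgufutrhht

The transformation: move the last 2 characters to the front (rotate right by 2).
On "lgufutrhhtex" that produces "exlgufutrhht".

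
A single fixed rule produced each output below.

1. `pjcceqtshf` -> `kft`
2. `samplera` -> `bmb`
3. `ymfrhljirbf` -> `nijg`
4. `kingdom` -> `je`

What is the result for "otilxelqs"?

The rule is to keep one character in every 3, starting at position 2 (positions 2nd, 5th, 8th, ...), then shift every letter 1 place forward in the alphabet (wrapping around).
On "otilxelqs" that produces "uyr".

uyr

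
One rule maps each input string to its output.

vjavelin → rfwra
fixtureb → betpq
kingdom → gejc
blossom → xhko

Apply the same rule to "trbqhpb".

The pattern: shift every letter 4 places backward in the alphabet (wrapping around), then delete the last 3 characters.
Working it through for "trbqhpb": intermediate "pnxmdlx", final "pnxm".

pnxm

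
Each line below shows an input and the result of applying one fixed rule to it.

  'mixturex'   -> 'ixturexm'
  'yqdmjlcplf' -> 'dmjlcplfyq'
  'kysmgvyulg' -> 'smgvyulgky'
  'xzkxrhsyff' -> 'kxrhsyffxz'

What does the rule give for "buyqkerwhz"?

The pattern: swap the front and back halves of the string, then move the last 3 characters to the front (rotate right by 3).
For "buyqkerwhz", step one produces "erwhzbuyqk"; step two turns that into "yqkerwhzbu".

yqkerwhzbu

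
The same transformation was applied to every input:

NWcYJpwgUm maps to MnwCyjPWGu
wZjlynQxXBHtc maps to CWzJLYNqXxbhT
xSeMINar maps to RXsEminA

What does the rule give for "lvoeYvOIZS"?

What's happening: move the last character to the front, then flip the case of every letter.
"lvoeYvOIZS" → "sLVOEyVoiz".

sLVOEyVoiz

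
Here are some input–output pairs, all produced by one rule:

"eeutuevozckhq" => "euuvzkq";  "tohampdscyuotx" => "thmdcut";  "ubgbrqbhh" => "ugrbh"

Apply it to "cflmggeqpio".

The pattern: keep every other character starting from the first (positions 1st, 3rd, 5th, ...).
For "cflmggeqpio" the result is "clgepo".

clgepo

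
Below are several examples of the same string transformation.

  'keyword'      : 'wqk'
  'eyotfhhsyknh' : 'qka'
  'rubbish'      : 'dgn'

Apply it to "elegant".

Each output is the input with this applied: shift every letter 12 places forward in the alphabet (wrapping around), then keep only the first 3 characters.
Starting from "elegant": after the first operation, "qxqsmzf"; after the second, "qxq".

qxq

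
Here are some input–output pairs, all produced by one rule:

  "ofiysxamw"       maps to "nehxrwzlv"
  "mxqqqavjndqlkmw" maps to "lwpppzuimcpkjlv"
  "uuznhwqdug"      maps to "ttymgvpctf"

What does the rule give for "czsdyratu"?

byrcxqzst

What's happening: shift every letter 1 place backward in the alphabet (wrapping around).
For "czsdyratu" the result is "byrcxqzst".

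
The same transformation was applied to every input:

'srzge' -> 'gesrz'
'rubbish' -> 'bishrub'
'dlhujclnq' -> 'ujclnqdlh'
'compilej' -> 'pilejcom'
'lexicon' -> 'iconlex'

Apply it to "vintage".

Each output is the input with this applied: move the first 3 characters to the end (rotate left by 3).
Doing the same to "vintage": "tagevin".

tagevin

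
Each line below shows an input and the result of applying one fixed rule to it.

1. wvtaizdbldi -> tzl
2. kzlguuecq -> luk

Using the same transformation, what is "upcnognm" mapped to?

Looking at the pairs, the operation is to swap the first and last characters, then keep one character in every 3, starting at position 3 (positions 3rd, 6th, 9th, ...).
Starting from "upcnognm": after the first operation, "mpcnognu"; after the second, "cg".

cg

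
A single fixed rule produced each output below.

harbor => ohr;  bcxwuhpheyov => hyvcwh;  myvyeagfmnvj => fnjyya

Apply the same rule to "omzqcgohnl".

The transformation: swap the front and back halves of the string, then keep every other character starting from the second (positions 2nd, 4th, 6th, ...).
Applying both steps to "omzqcgohnl": "gohnlomzqc", then "onozc".

onozc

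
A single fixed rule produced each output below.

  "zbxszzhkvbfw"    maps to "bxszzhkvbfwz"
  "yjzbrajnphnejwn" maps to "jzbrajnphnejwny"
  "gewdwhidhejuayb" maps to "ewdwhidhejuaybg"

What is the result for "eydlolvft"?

ydlolvfte

The pattern: move the first character to the end.
For "eydlolvft" the result is "ydlolvfte".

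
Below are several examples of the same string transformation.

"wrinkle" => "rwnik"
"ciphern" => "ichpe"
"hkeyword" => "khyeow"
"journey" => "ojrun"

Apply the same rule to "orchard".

rohca

The rule is to delete the last 2 characters, then swap each adjacent pair of characters (1↔2, 3↔4, ...).
"orchard" → "orcha" → "rohca".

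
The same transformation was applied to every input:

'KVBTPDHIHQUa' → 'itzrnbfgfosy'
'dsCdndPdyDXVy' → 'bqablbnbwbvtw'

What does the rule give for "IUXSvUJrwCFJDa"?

gsvqtshpuadhby

The rule is to shift every letter 2 places backward in the alphabet (wrapping around), then convert every letter to lowercase.
Doing the same to "IUXSvUJrwCFJDa": "gsvqtshpuadhby".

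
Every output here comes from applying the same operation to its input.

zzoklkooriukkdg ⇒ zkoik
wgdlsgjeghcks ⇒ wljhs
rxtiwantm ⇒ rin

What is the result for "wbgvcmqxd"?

The rule is to keep one character in every 3, starting at position 1 (positions 1st, 4th, 7th, ...).
So "wbgvcmqxd" becomes "wvq".

wvq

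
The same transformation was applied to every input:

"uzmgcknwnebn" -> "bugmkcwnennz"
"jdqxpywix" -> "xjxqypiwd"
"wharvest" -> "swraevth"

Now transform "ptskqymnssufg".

The transformation: swap each adjacent pair of characters (1↔2, 3↔4, ...), then swap the first and last characters.
Working it through for "ptskqymnssufg": intermediate "tpksyqnmssfug", final "gpksyqnmssfut".

gpksyqnmssfut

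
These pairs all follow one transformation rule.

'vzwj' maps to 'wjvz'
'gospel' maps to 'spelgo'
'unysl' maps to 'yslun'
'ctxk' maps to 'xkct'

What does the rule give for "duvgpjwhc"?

Looking at the pairs, the operation is to move the first 2 characters to the end (rotate left by 2).
So "duvgpjwhc" becomes "vgpjwhcdu".

vgpjwhcdu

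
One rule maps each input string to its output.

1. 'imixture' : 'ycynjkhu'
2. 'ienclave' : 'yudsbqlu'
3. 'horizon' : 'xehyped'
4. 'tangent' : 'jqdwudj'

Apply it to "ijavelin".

yzqlubyd

Rule — shift every letter 10 places backward in the alphabet (wrapping around).
Applying that to "ijavelin" gives "yzqlubyd".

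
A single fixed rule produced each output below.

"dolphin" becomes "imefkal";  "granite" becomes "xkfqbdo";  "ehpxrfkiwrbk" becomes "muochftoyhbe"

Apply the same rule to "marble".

The rule is to shift every letter 3 places backward in the alphabet (wrapping around), then move the first 2 characters to the end (rotate left by 2).
Applying both steps to "marble": "jxoyib", then "oyibjx".
(Check on "dolphin": → "alimefk" → "imefkal" ✓)

oyibjx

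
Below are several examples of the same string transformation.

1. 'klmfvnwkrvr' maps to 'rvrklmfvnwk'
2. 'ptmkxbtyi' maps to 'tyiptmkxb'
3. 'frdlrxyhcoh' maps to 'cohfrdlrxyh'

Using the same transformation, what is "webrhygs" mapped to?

In each case the input is transformed by: move the last 3 characters to the front (rotate right by 3).
Doing the same to "webrhygs": "ygswebrh".

ygswebrh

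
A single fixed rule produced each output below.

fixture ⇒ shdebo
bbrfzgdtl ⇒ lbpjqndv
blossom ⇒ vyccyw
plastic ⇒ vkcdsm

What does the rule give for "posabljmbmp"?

In each case the input is transformed by: delete the first character, then shift every letter 10 places forward in the alphabet (wrapping around).
For "posabljmbmp" the result is "ycklvtwlwz".
(Check on "bbrfzgdtl": → "brfzgdtl" → "lbpjqndv" ✓)

ycklvtwlwz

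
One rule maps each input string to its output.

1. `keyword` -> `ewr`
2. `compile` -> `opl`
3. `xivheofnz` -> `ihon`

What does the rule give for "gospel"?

The rule is to keep every other character starting from the second (positions 2nd, 4th, 6th, ...).
For "gospel" the result is "opl".

opl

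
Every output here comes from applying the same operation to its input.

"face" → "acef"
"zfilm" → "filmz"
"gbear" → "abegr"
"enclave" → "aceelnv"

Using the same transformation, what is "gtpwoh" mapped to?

ghoptw

The transformation: sort the characters into alphabetical order.
Applying that to "gtpwoh" gives "ghoptw".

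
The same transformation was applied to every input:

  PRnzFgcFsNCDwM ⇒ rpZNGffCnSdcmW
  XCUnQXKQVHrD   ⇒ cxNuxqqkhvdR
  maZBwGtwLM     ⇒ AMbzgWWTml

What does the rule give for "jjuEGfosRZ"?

JJeUFgSOzr

Rule — swap each adjacent pair of characters (1↔2, 3↔4, ...), then flip the case of every letter.
On "jjuEGfosRZ": the first step gives "jjEufGsoZR", and the second then gives "JJeUFgSOzr".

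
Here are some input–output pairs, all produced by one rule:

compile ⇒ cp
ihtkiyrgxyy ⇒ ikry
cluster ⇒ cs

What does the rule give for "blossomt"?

bsm

The rule is to move the last character to the front, then keep one character in every 3, starting at position 2 (positions 2nd, 5th, 8th, ...).
For "blossomt" the result is "bsm".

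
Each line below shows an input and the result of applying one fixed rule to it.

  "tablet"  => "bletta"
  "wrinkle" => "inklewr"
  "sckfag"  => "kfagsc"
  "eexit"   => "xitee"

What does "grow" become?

The transformation: move the first 2 characters to the end (rotate left by 2).
Doing the same to "grow": "owgr".

owgr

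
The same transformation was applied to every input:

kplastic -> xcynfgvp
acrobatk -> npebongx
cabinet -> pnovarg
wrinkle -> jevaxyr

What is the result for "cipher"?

The transformation: shift every letter 13 places forward in the alphabet (wrapping around) — i.e. ROT13.
So "cipher" becomes "pvcure".

pvcure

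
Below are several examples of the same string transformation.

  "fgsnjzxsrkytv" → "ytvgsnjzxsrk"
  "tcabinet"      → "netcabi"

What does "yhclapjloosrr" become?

The pattern: delete the first character, then move the last 3 characters to the front (rotate right by 3).
"yhclapjloosrr" → "hclapjloosrr" → "srrhclapjloo".

srrhclapjloo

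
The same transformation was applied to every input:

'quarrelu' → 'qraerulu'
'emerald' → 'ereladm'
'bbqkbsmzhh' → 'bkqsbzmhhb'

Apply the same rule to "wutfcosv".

wftocvsu

Rule — swap each adjacent pair of characters (1↔2, 3↔4, ...), then move the first character to the end.
Working it through for "wutfcosv": intermediate "uwftocvs", final "wftocvsu".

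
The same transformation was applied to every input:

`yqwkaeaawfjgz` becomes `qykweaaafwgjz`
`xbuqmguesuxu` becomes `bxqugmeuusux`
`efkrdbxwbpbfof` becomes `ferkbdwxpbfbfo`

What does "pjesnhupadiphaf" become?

jpsehnpudapiahf

What's happening: swap each adjacent pair of characters (1↔2, 3↔4, ...).
Applying that to "pjesnhupadiphaf" gives "jpsehnpudapiahf".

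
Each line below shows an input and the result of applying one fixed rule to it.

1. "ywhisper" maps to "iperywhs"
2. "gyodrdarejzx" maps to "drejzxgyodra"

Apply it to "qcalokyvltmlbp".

yltmlbpqcalokv

Looking at the pairs, the operation is to swap the front and back halves of the string, then swap the first and last characters.
For "qcalokyvltmlbp", step one produces "vltmlbpqcaloky"; step two turns that into "yltmlbpqcalokv".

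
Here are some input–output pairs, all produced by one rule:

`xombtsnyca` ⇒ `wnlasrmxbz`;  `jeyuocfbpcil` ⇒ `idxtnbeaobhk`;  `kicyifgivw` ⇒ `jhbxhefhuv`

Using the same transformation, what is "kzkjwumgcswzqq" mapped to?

jyjivtlfbrvypp

The pattern: shift every letter 1 place backward in the alphabet (wrapping around).
For "kzkjwumgcswzqq" the result is "jyjivtlfbrvypp".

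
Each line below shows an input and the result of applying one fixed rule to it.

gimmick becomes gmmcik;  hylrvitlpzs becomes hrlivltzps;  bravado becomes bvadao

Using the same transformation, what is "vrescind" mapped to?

vseicdn

Rule — swap each adjacent pair of characters (1↔2, 3↔4, ...), then delete the first character.
Doing the same to "vrescind": "vseicdn".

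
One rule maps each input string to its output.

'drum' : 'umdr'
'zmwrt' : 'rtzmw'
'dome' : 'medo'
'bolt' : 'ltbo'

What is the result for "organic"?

icorgan

Each output is the input with this applied: move the last 2 characters to the front (rotate right by 2).
So "organic" becomes "icorgan".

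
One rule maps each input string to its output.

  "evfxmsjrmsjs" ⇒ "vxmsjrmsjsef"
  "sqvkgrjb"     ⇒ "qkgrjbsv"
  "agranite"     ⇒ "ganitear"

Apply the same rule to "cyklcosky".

ylcoskyck

Each output is the input with this applied: move the first 2 characters to the end (rotate left by 2), then swap the first and last characters.
Starting from "cyklcosky": after the first operation, "klcoskycy"; after the second, "ylcoskyck".
(Check on "sqvkgrjb": → "vkgrjbsq" → "qkgrjbsv" ✓)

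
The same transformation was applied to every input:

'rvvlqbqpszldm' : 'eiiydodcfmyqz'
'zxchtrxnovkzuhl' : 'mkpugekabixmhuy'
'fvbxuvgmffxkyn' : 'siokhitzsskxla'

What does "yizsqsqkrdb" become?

lvmfdfdxeqo

Looking at the pairs, the operation is to shift every letter 13 places forward in the alphabet (wrapping around) — i.e. ROT13.
On "yizsqsqkrdb" that produces "lvmfdfdxeqo".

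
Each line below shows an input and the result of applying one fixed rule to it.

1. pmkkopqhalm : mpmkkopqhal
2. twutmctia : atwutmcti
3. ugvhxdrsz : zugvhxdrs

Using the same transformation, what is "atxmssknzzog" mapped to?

gatxmssknzzo

What's happening: move the last character to the front.
Doing the same to "atxmssknzzog": "gatxmssknzzo".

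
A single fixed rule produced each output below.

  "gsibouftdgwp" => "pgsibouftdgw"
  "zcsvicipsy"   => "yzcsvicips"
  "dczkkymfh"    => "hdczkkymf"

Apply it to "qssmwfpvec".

cqssmwfpve

Rule — move the last character to the front.
Doing the same to "qssmwfpvec": "cqssmwfpve".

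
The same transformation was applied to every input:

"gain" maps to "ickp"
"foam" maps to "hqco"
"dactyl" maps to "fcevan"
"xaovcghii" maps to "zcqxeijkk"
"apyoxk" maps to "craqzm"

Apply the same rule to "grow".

Looking at the pairs, the operation is to shift every letter 2 places forward in the alphabet (wrapping around).
On "grow" that produces "itqy".

itqy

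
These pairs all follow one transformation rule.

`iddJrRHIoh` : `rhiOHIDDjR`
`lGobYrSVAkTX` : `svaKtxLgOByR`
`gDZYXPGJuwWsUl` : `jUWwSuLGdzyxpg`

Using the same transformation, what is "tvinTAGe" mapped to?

tagETVIN

The pattern: swap the front and back halves of the string, then flip the case of every letter.
For "tvinTAGe", step one produces "TAGetvin"; step two turns that into "tagETVIN".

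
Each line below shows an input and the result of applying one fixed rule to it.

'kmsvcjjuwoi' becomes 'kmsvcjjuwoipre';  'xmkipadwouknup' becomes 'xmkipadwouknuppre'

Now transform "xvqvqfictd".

Rule — append "pre".
Applying that to "xvqvqfictd" gives "xvqvqfictdpre".

xvqvqfictdpre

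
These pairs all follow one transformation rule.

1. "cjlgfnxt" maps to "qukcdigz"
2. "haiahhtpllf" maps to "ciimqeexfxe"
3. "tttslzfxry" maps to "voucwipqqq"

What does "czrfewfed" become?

abctbcowz

Rule — reverse the string, then shift every letter 3 places backward in the alphabet (wrapping around).
On "czrfewfed" that produces "abctbcowz".
(Check on "haiahhtpllf": → "fllpthhaiah" → "ciimqeexfxe" ✓)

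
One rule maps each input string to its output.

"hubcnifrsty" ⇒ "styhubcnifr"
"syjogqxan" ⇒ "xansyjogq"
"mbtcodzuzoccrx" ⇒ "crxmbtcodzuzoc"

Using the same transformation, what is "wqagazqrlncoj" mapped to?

cojwqagazqrln

Looking at the pairs, the operation is to move the last 3 characters to the front (rotate right by 3).
"wqagazqrlncoj" → "cojwqagazqrln".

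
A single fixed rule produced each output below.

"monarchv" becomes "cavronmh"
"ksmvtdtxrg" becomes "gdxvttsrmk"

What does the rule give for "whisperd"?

What's happening: sort the characters into reverse alphabetical order, then move the last 2 characters to the front (rotate right by 2).
"whisperd" → "wsrpihed" → "edwsrpih".

edwsrpih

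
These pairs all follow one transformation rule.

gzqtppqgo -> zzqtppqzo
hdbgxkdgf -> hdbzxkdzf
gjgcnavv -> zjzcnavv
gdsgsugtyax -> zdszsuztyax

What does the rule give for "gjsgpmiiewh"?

zjszpmiiewh

The rule is to replace every "g" with "z".
On "gjsgpmiiewh" that produces "zjszpmiiewh".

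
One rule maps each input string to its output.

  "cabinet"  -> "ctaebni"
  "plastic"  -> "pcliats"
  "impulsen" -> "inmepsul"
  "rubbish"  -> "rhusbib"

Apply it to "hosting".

hgonsit

In each case the input is transformed by: take characters alternately from the front and the back (1st, last, 2nd, 2nd-last, ...).
On "hosting" that produces "hgonsit".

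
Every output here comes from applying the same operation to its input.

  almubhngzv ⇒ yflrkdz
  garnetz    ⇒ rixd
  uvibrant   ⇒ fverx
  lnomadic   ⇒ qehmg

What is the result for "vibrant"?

verx

The pattern: shift every letter 4 places forward in the alphabet (wrapping around), then delete the first 3 characters.
Applying that to "vibrant" gives "verx".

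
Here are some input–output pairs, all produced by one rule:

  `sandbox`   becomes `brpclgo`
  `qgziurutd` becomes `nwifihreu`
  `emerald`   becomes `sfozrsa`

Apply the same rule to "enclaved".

qzojsrsb

The transformation: move the first 2 characters to the end (rotate left by 2), then shift every letter 12 places backward in the alphabet (wrapping around).
"enclaved" → "claveden" → "qzojsrsb".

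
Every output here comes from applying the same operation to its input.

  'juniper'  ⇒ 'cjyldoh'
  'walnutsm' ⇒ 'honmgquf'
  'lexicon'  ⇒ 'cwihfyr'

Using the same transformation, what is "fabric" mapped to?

lcwzuv

What's happening: move the first 3 characters to the end (rotate left by 3), then shift every letter 6 places backward in the alphabet (wrapping around).
Starting from "fabric": after the first operation, "ricfab"; after the second, "lcwzuv".
(Check on "lexicon": → "iconlex" → "cwihfyr" ✓)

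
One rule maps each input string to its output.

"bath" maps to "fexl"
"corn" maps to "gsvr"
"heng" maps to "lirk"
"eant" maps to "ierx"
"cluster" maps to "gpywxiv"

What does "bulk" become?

Rule — shift every letter 4 places forward in the alphabet (wrapping around).
Doing the same to "bulk": "fypo".

fypo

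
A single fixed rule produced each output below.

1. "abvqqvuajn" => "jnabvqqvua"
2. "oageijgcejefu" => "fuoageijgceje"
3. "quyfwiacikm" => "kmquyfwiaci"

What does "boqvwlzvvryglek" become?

ekboqvwlzvvrygl

What's happening: move the last 2 characters to the front (rotate right by 2).
Applying that to "boqvwlzvvryglek" gives "ekboqvwlzvvrygl".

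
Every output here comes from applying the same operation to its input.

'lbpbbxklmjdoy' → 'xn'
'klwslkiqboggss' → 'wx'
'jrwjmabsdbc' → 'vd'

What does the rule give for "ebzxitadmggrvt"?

qn

The pattern: shift every letter 12 places forward in the alphabet (wrapping around), then keep only the first 2 characters.
Starting from "ebzxitadmggrvt": after the first operation, "qnljufmpyssdhf"; after the second, "qn".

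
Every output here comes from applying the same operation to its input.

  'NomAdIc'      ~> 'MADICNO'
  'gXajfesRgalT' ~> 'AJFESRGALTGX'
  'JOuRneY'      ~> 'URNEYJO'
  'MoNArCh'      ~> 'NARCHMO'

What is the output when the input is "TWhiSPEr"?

HISPERTW

The transformation: move the first 2 characters to the end (rotate left by 2), then convert every letter to uppercase.
Working it through for "TWhiSPEr": intermediate "hiSPErTW", final "HISPERTW".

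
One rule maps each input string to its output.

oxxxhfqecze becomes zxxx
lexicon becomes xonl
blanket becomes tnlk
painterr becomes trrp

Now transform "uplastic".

utsp

In each case the input is transformed by: sort the characters into reverse alphabetical order, then keep only the first 4 characters.
"uplastic" → "utsplica" → "utsp".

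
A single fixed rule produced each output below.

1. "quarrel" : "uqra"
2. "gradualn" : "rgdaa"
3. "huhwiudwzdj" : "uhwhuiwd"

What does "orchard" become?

rohc

The rule is to swap each adjacent pair of characters (1↔2, 3↔4, ...), then delete the last 3 characters.
On "orchard": the first step gives "rohcrad", and the second then gives "rohc".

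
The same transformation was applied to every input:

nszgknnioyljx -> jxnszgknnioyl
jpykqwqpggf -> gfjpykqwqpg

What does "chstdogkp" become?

In each case the input is transformed by: move the last 2 characters to the front (rotate right by 2).
"chstdogkp" → "kpchstdog".

kpchstdog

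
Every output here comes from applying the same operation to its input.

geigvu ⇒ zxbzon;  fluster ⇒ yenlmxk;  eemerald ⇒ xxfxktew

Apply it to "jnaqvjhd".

cgtjocaw

Rule — shift every letter 7 places backward in the alphabet (wrapping around).
Applying that to "jnaqvjhd" gives "cgtjocaw".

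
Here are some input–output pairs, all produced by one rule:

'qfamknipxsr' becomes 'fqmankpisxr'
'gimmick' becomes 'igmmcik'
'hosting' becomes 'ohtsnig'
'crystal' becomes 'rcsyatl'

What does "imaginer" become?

miganire

Each output is the input with this applied: swap each adjacent pair of characters (1↔2, 3↔4, ...).
On "imaginer" that produces "miganire".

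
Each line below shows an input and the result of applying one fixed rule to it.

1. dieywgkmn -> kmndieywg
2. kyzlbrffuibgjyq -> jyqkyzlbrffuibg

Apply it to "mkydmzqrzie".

ziemkydmzqr

Looking at the pairs, the operation is to move the last 3 characters to the front (rotate right by 3).
Applying that to "mkydmzqrzie" gives "ziemkydmzqr".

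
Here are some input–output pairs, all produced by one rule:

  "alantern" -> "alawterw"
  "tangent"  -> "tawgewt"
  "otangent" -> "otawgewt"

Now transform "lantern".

The transformation: replace every "n" with "w".
Doing the same to "lantern": "lawterw".

lawterw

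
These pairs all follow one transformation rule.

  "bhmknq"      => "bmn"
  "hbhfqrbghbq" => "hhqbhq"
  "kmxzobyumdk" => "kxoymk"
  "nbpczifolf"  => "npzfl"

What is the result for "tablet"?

In each case the input is transformed by: keep every other character starting from the first (positions 1st, 3rd, 5th, ...).
For "tablet" the result is "tbe".

tbe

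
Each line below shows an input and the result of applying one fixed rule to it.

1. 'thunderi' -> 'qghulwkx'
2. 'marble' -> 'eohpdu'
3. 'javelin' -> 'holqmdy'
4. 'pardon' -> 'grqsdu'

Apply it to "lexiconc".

lfrqfoha

Each output is the input with this applied: shift every letter 3 places forward in the alphabet (wrapping around), then move the first 3 characters to the end (rotate left by 3).
Working it through for "lexiconc": intermediate "ohalfrqf", final "lfrqfoha".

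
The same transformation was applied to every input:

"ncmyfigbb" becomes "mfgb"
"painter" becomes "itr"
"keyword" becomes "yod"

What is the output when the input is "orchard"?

The pattern: delete the first character, then keep every other character starting from the second (positions 2nd, 4th, 6th, ...).
Starting from "orchard": after the first operation, "rchard"; after the second, "cad".

cad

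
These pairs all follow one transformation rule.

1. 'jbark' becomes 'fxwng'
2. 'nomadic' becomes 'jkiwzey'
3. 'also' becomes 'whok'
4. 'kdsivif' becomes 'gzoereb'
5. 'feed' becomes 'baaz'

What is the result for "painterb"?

Looking at the pairs, the operation is to shift every letter 4 places backward in the alphabet (wrapping around).
On "painterb" that produces "lwejpanx".

lwejpanx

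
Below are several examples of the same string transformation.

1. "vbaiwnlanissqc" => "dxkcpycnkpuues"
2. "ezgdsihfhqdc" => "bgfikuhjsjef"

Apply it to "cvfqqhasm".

xeshjsuco

The pattern: shift every letter 2 places forward in the alphabet (wrapping around), then swap each adjacent pair of characters (1↔2, 3↔4, ...).
For "cvfqqhasm", step one produces "exhssjcuo"; step two turns that into "xeshjsuco".
(Check on "ezgdsihfhqdc": → "gbifukjhjsfe" → "bgfikuhjsjef" ✓)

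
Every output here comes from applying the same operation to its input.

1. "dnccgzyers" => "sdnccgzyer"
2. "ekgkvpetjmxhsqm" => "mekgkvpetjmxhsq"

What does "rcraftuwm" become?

The pattern: move the last character to the front.
"rcraftuwm" → "mrcraftuw".

mrcraftuw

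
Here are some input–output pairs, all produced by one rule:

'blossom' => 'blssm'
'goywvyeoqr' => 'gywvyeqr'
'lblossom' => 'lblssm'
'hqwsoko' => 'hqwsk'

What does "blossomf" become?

blssmf

Looking at the pairs, the operation is to remove every "o".
"blossomf" → "blssmf".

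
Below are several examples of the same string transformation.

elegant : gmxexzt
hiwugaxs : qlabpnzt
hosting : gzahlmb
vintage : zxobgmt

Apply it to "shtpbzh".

salamiu

What's happening: shift every letter 7 places backward in the alphabet (wrapping around), then move the last 2 characters to the front (rotate right by 2).
Working it through for "shtpbzh": intermediate "lamiusa", final "salamiu".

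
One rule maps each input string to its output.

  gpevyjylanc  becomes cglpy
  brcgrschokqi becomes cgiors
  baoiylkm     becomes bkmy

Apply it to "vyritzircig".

girty

Looking at the pairs, the operation is to sort the characters into alphabetical order, then keep every other character starting from the second (positions 2nd, 4th, 6th, ...).
Applying both steps to "vyritzircig": "cgiiirrtvyz", then "girty".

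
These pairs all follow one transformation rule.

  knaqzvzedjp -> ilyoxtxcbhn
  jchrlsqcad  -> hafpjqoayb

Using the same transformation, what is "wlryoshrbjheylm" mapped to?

ujpwmqfpzhfcwjk

The transformation: shift every letter 2 places backward in the alphabet (wrapping around).
On "wlryoshrbjheylm" that produces "ujpwmqfpzhfcwjk".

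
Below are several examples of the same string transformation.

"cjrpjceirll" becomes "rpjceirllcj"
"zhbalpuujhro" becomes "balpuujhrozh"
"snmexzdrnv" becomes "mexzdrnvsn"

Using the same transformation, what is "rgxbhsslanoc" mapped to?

Each output is the input with this applied: move the first 2 characters to the end (rotate left by 2).
For "rgxbhsslanoc" the result is "xbhsslanocrg".

xbhsslanocrg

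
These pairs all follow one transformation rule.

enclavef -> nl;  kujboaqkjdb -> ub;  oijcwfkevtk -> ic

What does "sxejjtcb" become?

xj

The transformation: keep every other character starting from the second (positions 2nd, 4th, 6th, ...), then keep only the first 2 characters.
On "sxejjtcb": the first step gives "xjtb", and the second then gives "xj".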